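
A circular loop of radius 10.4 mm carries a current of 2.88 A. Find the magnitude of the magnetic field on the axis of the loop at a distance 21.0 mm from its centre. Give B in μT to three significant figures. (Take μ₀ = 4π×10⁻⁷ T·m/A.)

B ≈ 15.2 μT

On the axis of a circular loop, B = μ₀IR² / [2(R²+z²)^(3/2)].
R² + z² = (0.0104)² + (0.021)² = 0.0005492 m², and (R²+z²)^(3/2) = 1.29×10⁻⁵ m³.
B = (4π×10⁻⁷ × 2.88 × 0.0001082) / (2 × 1.29×10⁻⁵) = 1.52×10⁻⁵ T.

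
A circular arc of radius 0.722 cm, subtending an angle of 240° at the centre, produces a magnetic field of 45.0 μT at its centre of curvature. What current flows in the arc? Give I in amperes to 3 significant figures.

For a circular arc, B = μ₀Iφ/(4πR) with φ in radians; here φ = 4.189 rad.
So I = 4πRB/(μ₀φ) = 4π × 0.00722 × 4.50×10⁻⁵ / (4π×10⁻⁷ × 4.189) = 0.776 A.

I ≈ 0.776 A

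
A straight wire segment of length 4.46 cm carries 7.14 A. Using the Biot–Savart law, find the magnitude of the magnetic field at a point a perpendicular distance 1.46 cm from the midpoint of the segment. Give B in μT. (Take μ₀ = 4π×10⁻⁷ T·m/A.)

For a finite straight segment, B = (μ₀I/4πd)(sinθ₁ + sinθ₂), where θ₁, θ₂ are the angles from the perpendicular to each end.
The perpendicular from the point meets the wire at its midpoint, so each end is L/2 = 0.0223 m away along the wire.
sinθ₁ = 0.0223/√(0.0223²+0.0146²) = 0.8366; sinθ₂ = 0.0223/√(0.0223²+0.0146²) = 0.8366.
B = (4π×10⁻⁷ × 7.14) / (4π × 0.0146) × (0.8366 + 0.8366) = 8.18×10⁻⁵ T.

B ≈ 81.8 μT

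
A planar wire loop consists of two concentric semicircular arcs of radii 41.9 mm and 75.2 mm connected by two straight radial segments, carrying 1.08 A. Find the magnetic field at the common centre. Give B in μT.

The radial connectors point toward the centre, so dl × r̂ = 0 and they contribute nothing.
Each semicircle gives μ₀I/(4R): inner arc 8.10×10⁻⁶ T, outer arc 4.51×10⁻⁶ T.
The two arcs carry current in opposite angular senses, so their fields oppose: B = |8.10×10⁻⁶ − 4.51×10⁻⁶| = 3.59×10⁻⁶ T.

B ≈ 3.59 μT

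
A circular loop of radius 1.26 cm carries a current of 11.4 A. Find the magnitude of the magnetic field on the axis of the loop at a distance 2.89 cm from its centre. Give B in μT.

B ≈ 36.3 μT

On the axis of a circular loop, B = μ₀IR² / [2(R²+z²)^(3/2)].
R² + z² = (0.0126)² + (0.0289)² = 0.000994 m², and (R²+z²)^(3/2) = 3.13×10⁻⁵ m³.
B = (4π×10⁻⁷ × 11.4 × 0.0001588) / (2 × 3.13×10⁻⁵) = 3.63×10⁻⁵ T.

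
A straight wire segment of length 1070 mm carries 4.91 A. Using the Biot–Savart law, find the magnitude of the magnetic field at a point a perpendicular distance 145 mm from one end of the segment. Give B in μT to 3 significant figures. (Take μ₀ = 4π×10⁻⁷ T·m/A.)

For a finite straight segment, B = (μ₀I/4πd)(sinθ₁ + sinθ₂), where θ₁, θ₂ are the angles from the perpendicular to each end.
The perpendicular foot is at one end, so the two end-offsets along the wire are 0 and L = 1.07 m.
sinθ₁ = 0/√(0²+0.145²) = 0.0000; sinθ₂ = 1.07/√(1.07²+0.145²) = 0.9909.
B = (4π×10⁻⁷ × 4.91) / (4π × 0.145) × (0.0000 + 0.9909) = 3.36×10⁻⁶ T.

B ≈ 3.36 μT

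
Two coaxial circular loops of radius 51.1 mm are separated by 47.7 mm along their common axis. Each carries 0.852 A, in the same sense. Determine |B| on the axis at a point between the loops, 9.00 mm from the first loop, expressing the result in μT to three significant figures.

B ≈ 15.3 μT

Each loop contributes B = μ₀IR²/[2(R²+z²)^(3/2)] on the axis, with z measured from that loop.
Loop 1 (z = 0.009 m): B₁ = 1.00×10⁻⁵ T. Loop 2 (z = 0.0387 m): B₂ = 5.31×10⁻⁶ T.
The fields add: B = B₁ + B₂ = 1.53×10⁻⁵ T.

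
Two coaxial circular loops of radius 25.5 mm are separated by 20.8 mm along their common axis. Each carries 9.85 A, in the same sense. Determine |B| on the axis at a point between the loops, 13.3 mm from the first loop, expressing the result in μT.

Each loop contributes B = μ₀IR²/[2(R²+z²)^(3/2)] on the axis, with z measured from that loop.
Loop 1 (z = 0.0133 m): B₁ = 1.69×10⁻⁴ T. Loop 2 (z = 0.0075 m): B₂ = 2.14×10⁻⁴ T.
The fields add: B = B₁ + B₂ = 3.83×10⁻⁴ T.

B ≈ 383 μT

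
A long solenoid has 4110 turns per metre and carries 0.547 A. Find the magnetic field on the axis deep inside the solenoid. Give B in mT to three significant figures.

Inside a long solenoid, B = μ₀nI with n = 4110 turns/m.
B = 4π×10⁻⁷ × 4110 × 0.547 = 2.83×10⁻³ T.

B ≈ 2.83 mT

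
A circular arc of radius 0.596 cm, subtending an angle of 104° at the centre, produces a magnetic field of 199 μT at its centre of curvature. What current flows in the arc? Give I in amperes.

I ≈ 6.53 A

For a circular arc, B = μ₀Iφ/(4πR) with φ in radians; here φ = 1.815 rad.
So I = 4πRB/(μ₀φ) = 4π × 0.00596 × 1.99×10⁻⁴ / (4π×10⁻⁷ × 1.815) = 6.53 A.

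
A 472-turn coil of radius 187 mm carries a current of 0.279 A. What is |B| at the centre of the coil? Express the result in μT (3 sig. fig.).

For an N-turn flat coil, B = Nμ₀I/(2R) with R = 0.187 m.
B = 472 × 9.37×10⁻⁷ T = 4.42×10⁻⁴ T.

B ≈ 442 μT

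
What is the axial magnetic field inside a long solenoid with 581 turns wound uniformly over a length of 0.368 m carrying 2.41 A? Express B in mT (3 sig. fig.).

Inside a long solenoid, B = μ₀nI with n = 1579 turns/m.
B = 4π×10⁻⁷ × 1579 × 2.41 = 4.78×10⁻³ T.

B ≈ 4.78 mT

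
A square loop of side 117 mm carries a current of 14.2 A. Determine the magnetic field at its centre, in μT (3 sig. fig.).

B ≈ 137 μT

Each side is a finite straight segment at perpendicular distance d = a/(2 tan(π/4)) = 0.0585 m from the centre, with end-angles ±π/4.
One side contributes B₁ = (μ₀I/4πd)·2 sin(π/4) = 3.43×10⁻⁵ T.
All 4 sides add in the same direction: B = 4 × 3.43×10⁻⁵ = 1.37×10⁻⁴ T.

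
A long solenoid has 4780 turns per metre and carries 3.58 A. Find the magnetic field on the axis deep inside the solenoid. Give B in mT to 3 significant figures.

B ≈ 21.5 mT

Inside a long solenoid, B = μ₀nI with n = 4780 turns/m.
B = 4π×10⁻⁷ × 4780 × 3.58 = 2.15×10⁻² T.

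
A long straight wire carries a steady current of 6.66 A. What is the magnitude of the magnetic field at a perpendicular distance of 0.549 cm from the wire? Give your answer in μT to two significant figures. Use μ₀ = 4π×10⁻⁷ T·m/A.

B ≈ 240 μT

For an infinitely long straight wire, B = μ₀I/(2πd).
B = (4π×10⁻⁷ × 6.66) / (2π × 0.00549) = 2.43×10⁻⁴ T.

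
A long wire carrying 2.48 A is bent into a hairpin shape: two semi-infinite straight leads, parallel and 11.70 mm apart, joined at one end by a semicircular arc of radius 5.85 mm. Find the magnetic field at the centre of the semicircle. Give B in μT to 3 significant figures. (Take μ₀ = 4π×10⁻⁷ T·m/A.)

The semicircular arc contributes B_arc = μ₀I·π/(4πR) = μ₀I/(4R) = 1.33×10⁻⁴ T.
Each semi-infinite lead is at perpendicular distance R = 0.00585 m from the centre, with the perpendicular foot at its near end, so it contributes μ₀I/(4πR); both point the same way, together 8.48×10⁻⁵ T.
Arc and leads all point the same direction: B = 1.33×10⁻⁴ + 8.48×10⁻⁵ = 2.18×10⁻⁴ T.

B ≈ 218 μT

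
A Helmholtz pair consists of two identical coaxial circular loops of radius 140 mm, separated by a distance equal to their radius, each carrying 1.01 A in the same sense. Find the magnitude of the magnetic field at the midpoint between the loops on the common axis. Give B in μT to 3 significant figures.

B ≈ 6.49 μT

Each loop contributes B = μ₀IR²/[2(R²+z²)^(3/2)] on the axis, with z measured from that loop.
Loop 1 (z = 0.07 m): B₁ = 3.24×10⁻⁶ T. Loop 2 (z = 0.07 m): B₂ = 3.24×10⁻⁶ T.
The fields add: B = B₁ + B₂ = 6.49×10⁻⁶ T.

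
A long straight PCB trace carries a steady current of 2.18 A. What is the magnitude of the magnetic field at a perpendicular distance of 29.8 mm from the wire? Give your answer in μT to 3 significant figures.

B ≈ 14.6 μT

For an infinitely long straight wire, B = μ₀I/(2πd).
B = (4π×10⁻⁷ × 2.18) / (2π × 0.0298) = 1.46×10⁻⁵ T.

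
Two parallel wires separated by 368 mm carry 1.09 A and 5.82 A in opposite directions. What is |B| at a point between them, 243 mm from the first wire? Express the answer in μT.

B ≈ 10.2 μT

Each long wire gives B = μ₀I/(2πd). Distances are d₁ = 0.243 m and d₂ = 0.125 m.
B₁ = 8.97×10⁻⁷ T, B₂ = 9.31×10⁻⁶ T.
Between antiparallel currents both contributions point the same way, so they add. B = B₁ + B₂ = 8.97×10⁻⁷ + 9.31×10⁻⁶ = 1.02×10⁻⁵ T.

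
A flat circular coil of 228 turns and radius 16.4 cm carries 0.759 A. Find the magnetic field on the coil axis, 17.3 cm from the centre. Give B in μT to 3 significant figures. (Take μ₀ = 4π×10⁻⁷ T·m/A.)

For an N-turn flat coil, B = Nμ₀IR²/[2(R²+z²)^(3/2)] with R = 0.164 m, z = 0.173 m.
B = 228 × 9.47×10⁻⁷ T = 2.16×10⁻⁴ T.

B ≈ 216 μT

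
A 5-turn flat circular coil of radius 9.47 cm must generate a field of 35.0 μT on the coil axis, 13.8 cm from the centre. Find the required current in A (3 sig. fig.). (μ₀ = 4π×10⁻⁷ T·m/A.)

I ≈ 5.82 A

For an N-turn coil, B = Nμ₀IR²/[2(R²+z²)^(3/2)] with R = 0.0947 m, z = 0.138 m, so I = 2B(R²+z²)^(3/2)/(Nμ₀R²) = 2 × 3.50×10⁻⁵ × 4.69×10⁻³ / (5 × 4π×10⁻⁷ × 0.008968) = 5.82 A.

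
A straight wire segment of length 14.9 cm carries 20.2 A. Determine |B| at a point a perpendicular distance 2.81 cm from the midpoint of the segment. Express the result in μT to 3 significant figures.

For a finite straight segment, B = (μ₀I/4πd)(sinθ₁ + sinθ₂), where θ₁, θ₂ are the angles from the perpendicular to each end.
The perpendicular from the point meets the wire at its midpoint, so each end is L/2 = 0.0745 m away along the wire.
sinθ₁ = 0.0745/√(0.0745²+0.0281²) = 0.9357; sinθ₂ = 0.0745/√(0.0745²+0.0281²) = 0.9357.
B = (4π×10⁻⁷ × 20.2) / (4π × 0.0281) × (0.9357 + 0.9357) = 1.35×10⁻⁴ T.

B ≈ 135 μT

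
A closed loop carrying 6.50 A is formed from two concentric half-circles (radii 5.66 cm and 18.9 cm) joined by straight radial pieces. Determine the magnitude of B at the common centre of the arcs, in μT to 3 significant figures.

The radial connectors point toward the centre, so dl × r̂ = 0 and they contribute nothing.
Each semicircle gives μ₀I/(4R): inner arc 3.61×10⁻⁵ T, outer arc 1.08×10⁻⁵ T.
The two arcs carry current in opposite angular senses, so their fields oppose: B = |3.61×10⁻⁵ − 1.08×10⁻⁵| = 2.53×10⁻⁵ T.

B ≈ 25.3 μT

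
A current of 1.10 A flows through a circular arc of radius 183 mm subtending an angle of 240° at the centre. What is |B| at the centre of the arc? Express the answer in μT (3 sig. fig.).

The Biot–Savart field of a circular arc at its centre is B = μ₀Iφ/(4πR), with φ = 4.189 rad.
B = (4π×10⁻⁷ × 1.10 × 4.189) / (4π × 0.183) = 2.52×10⁻⁶ T.

B ≈ 2.52 μT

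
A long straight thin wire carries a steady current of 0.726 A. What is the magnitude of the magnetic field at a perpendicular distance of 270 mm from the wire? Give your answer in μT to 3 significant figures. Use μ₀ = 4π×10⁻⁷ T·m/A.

B ≈ 0.538 μT

For an infinitely long straight wire, B = μ₀I/(2πd).
B = (4π×10⁻⁷ × 0.726) / (2π × 0.27) = 5.38×10⁻⁷ T.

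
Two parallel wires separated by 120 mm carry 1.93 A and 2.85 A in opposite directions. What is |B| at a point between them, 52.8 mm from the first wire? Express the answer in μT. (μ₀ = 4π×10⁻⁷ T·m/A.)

B ≈ 15.8 μT

Each long wire gives B = μ₀I/(2πd). Distances are d₁ = 0.0528 m and d₂ = 0.0672 m.
B₁ = 7.31×10⁻⁶ T, B₂ = 8.48×10⁻⁶ T.
Between antiparallel currents both contributions point the same way, so they add. B = B₁ + B₂ = 7.31×10⁻⁶ + 8.48×10⁻⁶ = 1.58×10⁻⁵ T.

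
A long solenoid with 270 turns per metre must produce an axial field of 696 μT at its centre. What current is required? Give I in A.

Inside a long solenoid B = μ₀nI with n = 270 m⁻¹, so I = B/(μ₀n).
I = 6.96×10⁻⁴ / (4π×10⁻⁷ × 270) = 2.05 A.

I ≈ 2.05 A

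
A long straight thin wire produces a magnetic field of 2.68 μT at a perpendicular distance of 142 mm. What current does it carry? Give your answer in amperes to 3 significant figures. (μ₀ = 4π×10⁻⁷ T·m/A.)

I ≈ 1.90 A

For a long straight wire B = μ₀I/(2πd), so I = 2πdB/μ₀.
I = 2π × 0.142 × 2.68×10⁻⁶ / (4π×10⁻⁷) = 1.90 A.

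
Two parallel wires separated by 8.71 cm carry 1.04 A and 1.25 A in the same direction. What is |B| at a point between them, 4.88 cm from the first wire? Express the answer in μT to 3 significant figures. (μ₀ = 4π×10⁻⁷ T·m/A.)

Each long wire gives B = μ₀I/(2πd). Distances are d₁ = 0.0488 m and d₂ = 0.0383 m.
B₁ = 4.26×10⁻⁶ T, B₂ = 6.53×10⁻⁶ T.
Between parallel currents the two contributions point in opposite directions, so they subtract. B = |B₁ − B₂| = |4.26×10⁻⁶ − 6.53×10⁻⁶| = 2.27×10⁻⁶ T.

B ≈ 2.27 μT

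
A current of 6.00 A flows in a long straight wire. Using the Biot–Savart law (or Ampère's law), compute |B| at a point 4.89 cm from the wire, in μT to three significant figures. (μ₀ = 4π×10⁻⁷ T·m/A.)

B ≈ 24.5 μT

For an infinitely long straight wire, B = μ₀I/(2πd).
B = (4π×10⁻⁷ × 6.00) / (2π × 0.0489) = 2.45×10⁻⁵ T.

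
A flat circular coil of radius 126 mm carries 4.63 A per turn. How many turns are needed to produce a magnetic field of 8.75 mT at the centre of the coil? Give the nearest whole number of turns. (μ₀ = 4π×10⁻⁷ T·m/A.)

N = 379

For an N-turn coil, B = Nμ₀I/(2R). A single turn gives B₁ = 2.31×10⁻⁵ T with R = 0.126 m.
N = B/B₁ = 8.75×10⁻³ / 2.31×10⁻⁵ = 378.98.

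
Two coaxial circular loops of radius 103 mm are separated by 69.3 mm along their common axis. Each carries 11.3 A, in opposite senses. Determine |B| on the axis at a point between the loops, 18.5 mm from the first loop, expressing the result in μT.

B ≈ 16.0 μT

Each loop contributes B = μ₀IR²/[2(R²+z²)^(3/2)] on the axis, with z measured from that loop.
Loop 1 (z = 0.0185 m): B₁ = 6.57×10⁻⁵ T. Loop 2 (z = 0.0508 m): B₂ = 4.97×10⁻⁵ T.
The fields oppose: B = |B₁ − B₂| = 1.60×10⁻⁵ T.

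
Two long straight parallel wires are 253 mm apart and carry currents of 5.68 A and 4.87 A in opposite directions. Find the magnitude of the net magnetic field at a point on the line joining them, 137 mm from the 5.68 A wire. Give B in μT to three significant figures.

B ≈ 16.7 μT

Each long wire gives B = μ₀I/(2πd). Distances are d₁ = 0.137 m and d₂ = 0.116 m.
B₁ = 8.29×10⁻⁶ T, B₂ = 8.40×10⁻⁶ T.
Between antiparallel currents both contributions point the same way, so they add. B = B₁ + B₂ = 8.29×10⁻⁶ + 8.40×10⁻⁶ = 1.67×10⁻⁵ T.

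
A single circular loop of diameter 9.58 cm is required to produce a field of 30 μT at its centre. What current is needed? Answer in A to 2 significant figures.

At the centre of a circular loop B = μ₀I/(2R), so I = 2RB/μ₀.
With R = 0.0479 m, I = 2 × 0.0479 × 3.00×10⁻⁵ / (4π×10⁻⁷) = 2.29 A.

I ≈ 2.3 A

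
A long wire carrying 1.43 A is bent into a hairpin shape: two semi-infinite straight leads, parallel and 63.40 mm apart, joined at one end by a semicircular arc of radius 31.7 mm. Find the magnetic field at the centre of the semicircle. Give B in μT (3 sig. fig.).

The semicircular arc contributes B_arc = μ₀I·π/(4πR) = μ₀I/(4R) = 1.42×10⁻⁵ T.
Each semi-infinite lead is at perpendicular distance R = 0.0317 m from the centre, with the perpendicular foot at its near end, so it contributes μ₀I/(4πR); both point the same way, together 9.02×10⁻⁶ T.
Arc and leads all point the same direction: B = 1.42×10⁻⁵ + 9.02×10⁻⁶ = 2.32×10⁻⁵ T.

B ≈ 23.2 μT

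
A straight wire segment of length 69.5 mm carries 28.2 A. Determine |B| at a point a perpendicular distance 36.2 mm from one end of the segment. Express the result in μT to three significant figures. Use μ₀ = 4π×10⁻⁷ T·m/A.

For a finite straight segment, B = (μ₀I/4πd)(sinθ₁ + sinθ₂), where θ₁, θ₂ are the angles from the perpendicular to each end.
The perpendicular foot is at one end, so the two end-offsets along the wire are 0 and L = 0.0695 m.
sinθ₁ = 0/√(0²+0.0362²) = 0.0000; sinθ₂ = 0.0695/√(0.0695²+0.0362²) = 0.8869.
B = (4π×10⁻⁷ × 28.2) / (4π × 0.0362) × (0.0000 + 0.8869) = 6.91×10⁻⁵ T.

B ≈ 69.1 μT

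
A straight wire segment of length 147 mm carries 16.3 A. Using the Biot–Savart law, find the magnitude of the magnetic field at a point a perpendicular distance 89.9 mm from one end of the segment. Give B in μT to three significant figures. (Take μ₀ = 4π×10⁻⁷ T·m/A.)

For a finite straight segment, B = (μ₀I/4πd)(sinθ₁ + sinθ₂), where θ₁, θ₂ are the angles from the perpendicular to each end.
The perpendicular foot is at one end, so the two end-offsets along the wire are 0 and L = 0.147 m.
sinθ₁ = 0/√(0²+0.0899²) = 0.0000; sinθ₂ = 0.147/√(0.147²+0.0899²) = 0.8531.
B = (4π×10⁻⁷ × 16.3) / (4π × 0.0899) × (0.0000 + 0.8531) = 1.55×10⁻⁵ T.

B ≈ 15.5 μT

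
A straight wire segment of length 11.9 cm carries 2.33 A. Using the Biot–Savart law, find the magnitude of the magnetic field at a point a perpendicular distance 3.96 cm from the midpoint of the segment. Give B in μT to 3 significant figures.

B ≈ 9.80 μT

For a finite straight segment, B = (μ₀I/4πd)(sinθ₁ + sinθ₂), where θ₁, θ₂ are the angles from the perpendicular to each end.
The perpendicular from the point meets the wire at its midpoint, so each end is L/2 = 0.0595 m away along the wire.
sinθ₁ = 0.0595/√(0.0595²+0.0396²) = 0.8325; sinθ₂ = 0.0595/√(0.0595²+0.0396²) = 0.8325.
B = (4π×10⁻⁷ × 2.33) / (4π × 0.0396) × (0.8325 + 0.8325) = 9.80×10⁻⁶ T.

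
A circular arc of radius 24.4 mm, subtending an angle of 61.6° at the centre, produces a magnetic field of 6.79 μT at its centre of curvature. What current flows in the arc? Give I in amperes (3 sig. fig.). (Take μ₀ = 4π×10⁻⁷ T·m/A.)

For a circular arc, B = μ₀Iφ/(4πR) with φ in radians; here φ = 1.075 rad.
So I = 4πRB/(μ₀φ) = 4π × 0.0244 × 6.79×10⁻⁶ / (4π×10⁻⁷ × 1.075) = 1.54 A.

I ≈ 1.54 A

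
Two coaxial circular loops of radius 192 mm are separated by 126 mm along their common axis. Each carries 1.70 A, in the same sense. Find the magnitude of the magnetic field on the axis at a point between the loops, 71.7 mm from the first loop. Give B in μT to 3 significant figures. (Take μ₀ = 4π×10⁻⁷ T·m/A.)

B ≈ 9.53 μT

Each loop contributes B = μ₀IR²/[2(R²+z²)^(3/2)] on the axis, with z measured from that loop.
Loop 1 (z = 0.0717 m): B₁ = 4.57×10⁻⁶ T. Loop 2 (z = 0.0543 m): B₂ = 4.96×10⁻⁶ T.
The fields add: B = B₁ + B₂ = 9.53×10⁻⁶ T.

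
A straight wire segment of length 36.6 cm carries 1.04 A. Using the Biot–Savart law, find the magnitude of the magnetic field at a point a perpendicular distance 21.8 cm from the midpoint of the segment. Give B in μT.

B ≈ 0.613 μT

For a finite straight segment, B = (μ₀I/4πd)(sinθ₁ + sinθ₂), where θ₁, θ₂ are the angles from the perpendicular to each end.
The perpendicular from the point meets the wire at its midpoint, so each end is L/2 = 0.183 m away along the wire.
sinθ₁ = 0.183/√(0.183²+0.218²) = 0.6429; sinθ₂ = 0.183/√(0.183²+0.218²) = 0.6429.
B = (4π×10⁻⁷ × 1.04) / (4π × 0.218) × (0.6429 + 0.6429) = 6.13×10⁻⁷ T.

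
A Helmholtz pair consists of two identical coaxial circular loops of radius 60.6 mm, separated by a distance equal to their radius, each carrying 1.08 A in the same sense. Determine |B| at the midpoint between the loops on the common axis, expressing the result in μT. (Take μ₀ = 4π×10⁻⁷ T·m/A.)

Each loop contributes B = μ₀IR²/[2(R²+z²)^(3/2)] on the axis, with z measured from that loop.
Loop 1 (z = 0.0303 m): B₁ = 8.01×10⁻⁶ T. Loop 2 (z = 0.0303 m): B₂ = 8.01×10⁻⁶ T.
The fields add: B = B₁ + B₂ = 1.60×10⁻⁵ T.

B ≈ 16.0 μT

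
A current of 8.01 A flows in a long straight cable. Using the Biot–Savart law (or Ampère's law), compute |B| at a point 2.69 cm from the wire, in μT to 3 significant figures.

B ≈ 59.6 μT

For an infinitely long straight wire, B = μ₀I/(2πd).
B = (4π×10⁻⁷ × 8.01) / (2π × 0.0269) = 5.96×10⁻⁵ T.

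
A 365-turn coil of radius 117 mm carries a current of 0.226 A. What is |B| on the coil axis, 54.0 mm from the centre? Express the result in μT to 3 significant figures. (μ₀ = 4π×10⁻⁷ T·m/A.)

For an N-turn flat coil, B = Nμ₀IR²/[2(R²+z²)^(3/2)] with R = 0.117 m, z = 0.054 m.
B = 365 × 9.08×10⁻⁷ T = 3.32×10⁻⁴ T.

B ≈ 332 μT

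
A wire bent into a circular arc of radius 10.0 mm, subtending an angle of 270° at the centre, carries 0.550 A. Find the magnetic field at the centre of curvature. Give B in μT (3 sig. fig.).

The Biot–Savart field of a circular arc at its centre is B = μ₀Iφ/(4πR), with φ = 4.712 rad.
B = (4π×10⁻⁷ × 0.550 × 4.712) / (4π × 0.01) = 2.59×10⁻⁵ T.

B ≈ 25.9 μT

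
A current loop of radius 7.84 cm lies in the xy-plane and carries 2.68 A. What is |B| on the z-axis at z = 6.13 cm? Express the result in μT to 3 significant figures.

On the axis of a circular loop, B = μ₀IR² / [2(R²+z²)^(3/2)].
R² + z² = (0.0784)² + (0.0613)² = 0.009904 m², and (R²+z²)^(3/2) = 9.86×10⁻⁴ m³.
B = (4π×10⁻⁷ × 2.68 × 0.006147) / (2 × 9.86×10⁻⁴) = 1.05×10⁻⁵ T.

B ≈ 10.5 μT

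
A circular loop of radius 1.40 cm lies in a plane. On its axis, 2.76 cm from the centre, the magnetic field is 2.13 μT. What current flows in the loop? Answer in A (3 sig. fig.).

On the axis of a loop, B = μ₀IR²/[2(R²+z²)^(3/2)], so I = 2B(R²+z²)^(3/2)/(μ₀R²).
R² + z² = 0.000196 + 0.0007618 = 0.0009578 m²; raised to 3/2 gives 2.96×10⁻⁵ m³.
I = 2 × 2.13×10⁻⁶ × 2.96×10⁻⁵ / (1.26×10⁻⁶ × 0.000196) = 0.513 A.

I ≈ 0.513 A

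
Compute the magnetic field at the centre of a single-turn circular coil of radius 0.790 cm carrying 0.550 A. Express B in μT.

B ≈ 43.7 μT

At the centre of a circular loop the Biot–Savart law gives B = μ₀I/(2R).
B = (4π×10⁻⁷ × 0.550) / (2 × 0.0079) = 4.37×10⁻⁵ T.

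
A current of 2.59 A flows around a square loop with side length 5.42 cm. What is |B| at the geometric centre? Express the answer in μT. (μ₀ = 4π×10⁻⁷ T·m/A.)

B ≈ 54.1 μT

Each side is a finite straight segment at perpendicular distance d = a/(2 tan(π/4)) = 0.0271 m from the centre, with end-angles ±π/4.
One side contributes B₁ = (μ₀I/4πd)·2 sin(π/4) = 1.35×10⁻⁵ T.
All 4 sides add in the same direction: B = 4 × 1.35×10⁻⁵ = 5.41×10⁻⁵ T.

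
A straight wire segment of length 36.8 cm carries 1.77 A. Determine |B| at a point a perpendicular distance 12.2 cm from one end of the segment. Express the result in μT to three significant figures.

For a finite straight segment, B = (μ₀I/4πd)(sinθ₁ + sinθ₂), where θ₁, θ₂ are the angles from the perpendicular to each end.
The perpendicular foot is at one end, so the two end-offsets along the wire are 0 and L = 0.368 m.
sinθ₁ = 0/√(0²+0.122²) = 0.0000; sinθ₂ = 0.368/√(0.368²+0.122²) = 0.9492.
B = (4π×10⁻⁷ × 1.77) / (4π × 0.122) × (0.0000 + 0.9492) = 1.38×10⁻⁶ T.

B ≈ 1.38 μT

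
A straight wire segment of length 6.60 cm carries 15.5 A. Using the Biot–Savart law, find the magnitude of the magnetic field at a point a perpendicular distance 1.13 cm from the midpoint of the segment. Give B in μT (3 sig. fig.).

For a finite straight segment, B = (μ₀I/4πd)(sinθ₁ + sinθ₂), where θ₁, θ₂ are the angles from the perpendicular to each end.
The perpendicular from the point meets the wire at its midpoint, so each end is L/2 = 0.033 m away along the wire.
sinθ₁ = 0.033/√(0.033²+0.0113²) = 0.9461; sinθ₂ = 0.033/√(0.033²+0.0113²) = 0.9461.
B = (4π×10⁻⁷ × 15.5) / (4π × 0.0113) × (0.9461 + 0.9461) = 2.60×10⁻⁴ T.

B ≈ 260 μT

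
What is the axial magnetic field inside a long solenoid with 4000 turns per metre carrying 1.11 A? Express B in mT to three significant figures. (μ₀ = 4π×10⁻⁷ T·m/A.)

Inside a long solenoid, B = μ₀nI with n = 4000 turns/m.
B = 4π×10⁻⁷ × 4000 × 1.11 = 5.58×10⁻³ T.

B ≈ 5.58 mT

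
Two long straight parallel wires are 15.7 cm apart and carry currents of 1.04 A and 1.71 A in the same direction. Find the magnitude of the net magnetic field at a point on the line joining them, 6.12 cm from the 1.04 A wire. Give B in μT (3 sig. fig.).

Each long wire gives B = μ₀I/(2πd). Distances are d₁ = 0.0612 m and d₂ = 0.0958 m.
B₁ = 3.40×10⁻⁶ T, B₂ = 3.57×10⁻⁶ T.
Between parallel currents the two contributions point in opposite directions, so they subtract. B = |B₁ − B₂| = |3.40×10⁻⁶ − 3.57×10⁻⁶| = 1.71×10⁻⁷ T.

B ≈ 0.171 μT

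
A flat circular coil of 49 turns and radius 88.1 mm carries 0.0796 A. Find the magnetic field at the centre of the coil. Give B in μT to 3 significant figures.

B ≈ 27.8 μT

For an N-turn flat coil, B = Nμ₀I/(2R) with R = 0.0881 m.
B = 49 × 5.68×10⁻⁷ T = 2.78×10⁻⁵ T.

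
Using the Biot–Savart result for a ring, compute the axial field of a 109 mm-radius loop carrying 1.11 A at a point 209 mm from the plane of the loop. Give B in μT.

B ≈ 0.633 μT

On the axis of a circular loop, B = μ₀IR² / [2(R²+z²)^(3/2)].
R² + z² = (0.109)² + (0.209)² = 0.05556 m², and (R²+z²)^(3/2) = 1.31×10⁻² m³.
B = (4π×10⁻⁷ × 1.11 × 0.01188) / (2 × 1.31×10⁻²) = 6.33×10⁻⁷ T.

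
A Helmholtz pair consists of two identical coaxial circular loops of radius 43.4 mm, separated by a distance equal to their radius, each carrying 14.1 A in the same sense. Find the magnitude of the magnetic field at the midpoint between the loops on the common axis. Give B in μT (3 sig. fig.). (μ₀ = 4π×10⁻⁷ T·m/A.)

Each loop contributes B = μ₀IR²/[2(R²+z²)^(3/2)] on the axis, with z measured from that loop.
Loop 1 (z = 0.0217 m): B₁ = 1.46×10⁻⁴ T. Loop 2 (z = 0.0217 m): B₂ = 1.46×10⁻⁴ T.
The fields add: B = B₁ + B₂ = 2.92×10⁻⁴ T.

B ≈ 292 μT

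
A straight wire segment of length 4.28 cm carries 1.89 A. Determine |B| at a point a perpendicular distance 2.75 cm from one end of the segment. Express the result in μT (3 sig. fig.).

For a finite straight segment, B = (μ₀I/4πd)(sinθ₁ + sinθ₂), where θ₁, θ₂ are the angles from the perpendicular to each end.
The perpendicular foot is at one end, so the two end-offsets along the wire are 0 and L = 0.0428 m.
sinθ₁ = 0/√(0²+0.0275²) = 0.0000; sinθ₂ = 0.0428/√(0.0428²+0.0275²) = 0.8413.
B = (4π×10⁻⁷ × 1.89) / (4π × 0.0275) × (0.0000 + 0.8413) = 5.78×10⁻⁶ T.

B ≈ 5.78 μT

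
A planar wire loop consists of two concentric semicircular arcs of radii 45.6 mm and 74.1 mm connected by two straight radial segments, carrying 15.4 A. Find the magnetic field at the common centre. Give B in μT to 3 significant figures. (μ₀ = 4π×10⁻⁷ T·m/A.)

B ≈ 40.8 μT

The radial connectors point toward the centre, so dl × r̂ = 0 and they contribute nothing.
Each semicircle gives μ₀I/(4R): inner arc 1.06×10⁻⁴ T, outer arc 6.53×10⁻⁵ T.
The two arcs carry current in opposite angular senses, so their fields oppose: B = |1.06×10⁻⁴ − 6.53×10⁻⁵| = 4.08×10⁻⁵ T.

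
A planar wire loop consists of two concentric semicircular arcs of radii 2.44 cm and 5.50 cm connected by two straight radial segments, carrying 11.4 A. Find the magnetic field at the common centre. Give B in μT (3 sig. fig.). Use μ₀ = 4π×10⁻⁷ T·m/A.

B ≈ 81.7 μT

The radial connectors point toward the centre, so dl × r̂ = 0 and they contribute nothing.
Each semicircle gives μ₀I/(4R): inner arc 1.47×10⁻⁴ T, outer arc 6.51×10⁻⁵ T.
The two arcs carry current in opposite angular senses, so their fields oppose: B = |1.47×10⁻⁴ − 6.51×10⁻⁵| = 8.17×10⁻⁵ T.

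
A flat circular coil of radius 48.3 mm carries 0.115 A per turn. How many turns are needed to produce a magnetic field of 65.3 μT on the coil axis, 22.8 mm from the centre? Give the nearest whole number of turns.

N = 59

For an N-turn coil, B = Nμ₀IR²/[2(R²+z²)^(3/2)]. A single turn gives B₁ = 1.11×10⁻⁶ T with R = 0.0483 m, z = 0.0228 m.
N = B/B₁ = 6.53×10⁻⁵ / 1.11×10⁻⁶ = 59.02.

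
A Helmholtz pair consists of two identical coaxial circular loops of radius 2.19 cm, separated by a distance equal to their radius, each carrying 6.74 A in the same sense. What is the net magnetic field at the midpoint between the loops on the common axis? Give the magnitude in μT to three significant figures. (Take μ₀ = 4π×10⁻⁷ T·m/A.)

Each loop contributes B = μ₀IR²/[2(R²+z²)^(3/2)] on the axis, with z measured from that loop.
Loop 1 (z = 0.01095 m): B₁ = 1.38×10⁻⁴ T. Loop 2 (z = 0.01095 m): B₂ = 1.38×10⁻⁴ T.
The fields add: B = B₁ + B₂ = 2.77×10⁻⁴ T.

B ≈ 277 μT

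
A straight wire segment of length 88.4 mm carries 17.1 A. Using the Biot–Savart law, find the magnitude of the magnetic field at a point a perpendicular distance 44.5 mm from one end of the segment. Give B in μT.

For a finite straight segment, B = (μ₀I/4πd)(sinθ₁ + sinθ₂), where θ₁, θ₂ are the angles from the perpendicular to each end.
The perpendicular foot is at one end, so the two end-offsets along the wire are 0 and L = 0.0884 m.
sinθ₁ = 0/√(0²+0.0445²) = 0.0000; sinθ₂ = 0.0884/√(0.0884²+0.0445²) = 0.8932.
B = (4π×10⁻⁷ × 17.1) / (4π × 0.0445) × (0.0000 + 0.8932) = 3.43×10⁻⁵ T.

B ≈ 34.3 μT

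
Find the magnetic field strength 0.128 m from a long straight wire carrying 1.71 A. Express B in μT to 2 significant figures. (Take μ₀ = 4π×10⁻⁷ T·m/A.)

B ≈ 2.7 μT

For an infinitely long straight wire, B = μ₀I/(2πd).
B = (4π×10⁻⁷ × 1.71) / (2π × 0.128) = 2.67×10⁻⁶ T.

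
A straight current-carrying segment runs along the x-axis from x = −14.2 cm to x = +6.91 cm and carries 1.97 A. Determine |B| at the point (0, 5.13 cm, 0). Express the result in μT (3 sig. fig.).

For a finite straight segment, B = (μ₀I/4πd)(sinθ₁ + sinθ₂), where θ₁, θ₂ are the angles from the perpendicular to each end.
The perpendicular distance is d = 0.0513 m; the end-offsets along the wire are a = 0.142 m and b = 0.0691 m.
sinθ₁ = 0.142/√(0.142²+0.0513²) = 0.9405; sinθ₂ = 0.0691/√(0.0691²+0.0513²) = 0.8029.
B = (4π×10⁻⁷ × 1.97) / (4π × 0.0513) × (0.9405 + 0.8029) = 6.70×10⁻⁶ T.

B ≈ 6.70 μT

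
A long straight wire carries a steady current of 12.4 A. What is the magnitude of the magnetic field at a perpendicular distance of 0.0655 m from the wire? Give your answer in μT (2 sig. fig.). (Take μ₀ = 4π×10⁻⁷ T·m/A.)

For an infinitely long straight wire, B = μ₀I/(2πd).
B = (4π×10⁻⁷ × 12.4) / (2π × 0.0655) = 3.79×10⁻⁵ T.

B ≈ 38 μT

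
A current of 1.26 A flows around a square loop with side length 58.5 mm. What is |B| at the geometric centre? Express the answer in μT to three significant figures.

Each side is a finite straight segment at perpendicular distance d = a/(2 tan(π/4)) = 0.02925 m from the centre, with end-angles ±π/4.
One side contributes B₁ = (μ₀I/4πd)·2 sin(π/4) = 6.09×10⁻⁶ T.
All 4 sides add in the same direction: B = 4 × 6.09×10⁻⁶ = 2.44×10⁻⁵ T.

B ≈ 24.4 μT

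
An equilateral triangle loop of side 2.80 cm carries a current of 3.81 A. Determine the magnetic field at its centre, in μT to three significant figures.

B ≈ 245 μT

Each side is a finite straight segment at perpendicular distance d = a/(2 tan(π/3)) = 0.008083 m from the centre, with end-angles ±π/3.
One side contributes B₁ = (μ₀I/4πd)·2 sin(π/3) = 8.16×10⁻⁵ T.
All 3 sides add in the same direction: B = 3 × 8.16×10⁻⁵ = 2.45×10⁻⁴ T.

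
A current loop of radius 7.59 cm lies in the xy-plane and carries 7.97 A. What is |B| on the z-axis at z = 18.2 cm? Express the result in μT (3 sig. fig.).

B ≈ 3.76 μT

On the axis of a circular loop, B = μ₀IR² / [2(R²+z²)^(3/2)].
R² + z² = (0.0759)² + (0.182)² = 0.03888 m², and (R²+z²)^(3/2) = 7.67×10⁻³ m³.
B = (4π×10⁻⁷ × 7.97 × 0.005761) / (2 × 7.67×10⁻³) = 3.76×10⁻⁶ T.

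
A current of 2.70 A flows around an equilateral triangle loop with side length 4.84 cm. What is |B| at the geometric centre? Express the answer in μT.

Each side is a finite straight segment at perpendicular distance d = a/(2 tan(π/3)) = 0.01397 m from the centre, with end-angles ±π/3.
One side contributes B₁ = (μ₀I/4πd)·2 sin(π/3) = 3.35×10⁻⁵ T.
All 3 sides add in the same direction: B = 3 × 3.35×10⁻⁵ = 1.00×10⁻⁴ T.

B ≈ 100 μT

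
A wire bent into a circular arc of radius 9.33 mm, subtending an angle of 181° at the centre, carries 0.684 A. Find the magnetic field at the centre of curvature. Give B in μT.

B ≈ 23.2 μT

The Biot–Savart field of a circular arc at its centre is B = μ₀Iφ/(4πR), with φ = 3.159 rad.
B = (4π×10⁻⁷ × 0.684 × 3.159) / (4π × 0.00933) = 2.32×10⁻⁵ T.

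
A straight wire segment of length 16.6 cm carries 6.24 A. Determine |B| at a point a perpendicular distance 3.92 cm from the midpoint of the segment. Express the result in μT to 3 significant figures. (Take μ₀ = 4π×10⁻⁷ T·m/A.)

B ≈ 28.8 μT

For a finite straight segment, B = (μ₀I/4πd)(sinθ₁ + sinθ₂), where θ₁, θ₂ are the angles from the perpendicular to each end.
The perpendicular from the point meets the wire at its midpoint, so each end is L/2 = 0.083 m away along the wire.
sinθ₁ = 0.083/√(0.083²+0.0392²) = 0.9042; sinθ₂ = 0.083/√(0.083²+0.0392²) = 0.9042.
B = (4π×10⁻⁷ × 6.24) / (4π × 0.0392) × (0.9042 + 0.9042) = 2.88×10⁻⁵ T.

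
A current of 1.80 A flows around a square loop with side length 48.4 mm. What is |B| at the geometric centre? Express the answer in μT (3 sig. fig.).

B ≈ 42.1 μT

Each side is a finite straight segment at perpendicular distance d = a/(2 tan(π/4)) = 0.0242 m from the centre, with end-angles ±π/4.
One side contributes B₁ = (μ₀I/4πd)·2 sin(π/4) = 1.05×10⁻⁵ T.
All 4 sides add in the same direction: B = 4 × 1.05×10⁻⁵ = 4.21×10⁻⁵ T.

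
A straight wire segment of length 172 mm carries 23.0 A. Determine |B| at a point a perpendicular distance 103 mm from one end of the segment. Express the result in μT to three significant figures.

B ≈ 19.2 μT

For a finite straight segment, B = (μ₀I/4πd)(sinθ₁ + sinθ₂), where θ₁, θ₂ are the angles from the perpendicular to each end.
The perpendicular foot is at one end, so the two end-offsets along the wire are 0 and L = 0.172 m.
sinθ₁ = 0/√(0²+0.103²) = 0.0000; sinθ₂ = 0.172/√(0.172²+0.103²) = 0.8579.
B = (4π×10⁻⁷ × 23.0) / (4π × 0.103) × (0.0000 + 0.8579) = 1.92×10⁻⁵ T.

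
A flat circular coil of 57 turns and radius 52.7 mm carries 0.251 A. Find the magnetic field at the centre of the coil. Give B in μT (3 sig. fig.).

For an N-turn flat coil, B = Nμ₀I/(2R) with R = 0.0527 m.
B = 57 × 2.99×10⁻⁶ T = 1.71×10⁻⁴ T.

B ≈ 171 μT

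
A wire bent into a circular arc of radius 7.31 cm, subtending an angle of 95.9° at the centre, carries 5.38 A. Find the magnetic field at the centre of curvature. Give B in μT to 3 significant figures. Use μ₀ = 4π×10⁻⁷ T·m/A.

B ≈ 12.3 μT

The Biot–Savart field of a circular arc at its centre is B = μ₀Iφ/(4πR), with φ = 1.674 rad.
B = (4π×10⁻⁷ × 5.38 × 1.674) / (4π × 0.0731) = 1.23×10⁻⁵ T.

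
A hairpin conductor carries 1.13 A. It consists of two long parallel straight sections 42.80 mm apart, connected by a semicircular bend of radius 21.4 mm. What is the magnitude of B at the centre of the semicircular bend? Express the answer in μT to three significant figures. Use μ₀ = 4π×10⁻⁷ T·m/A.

The semicircular arc contributes B_arc = μ₀I·π/(4πR) = μ₀I/(4R) = 1.66×10⁻⁵ T.
Each semi-infinite lead is at perpendicular distance R = 0.0214 m from the centre, with the perpendicular foot at its near end, so it contributes μ₀I/(4πR); both point the same way, together 1.06×10⁻⁵ T.
Arc and leads all point the same direction: B = 1.66×10⁻⁵ + 1.06×10⁻⁵ = 2.71×10⁻⁵ T.

B ≈ 27.1 μT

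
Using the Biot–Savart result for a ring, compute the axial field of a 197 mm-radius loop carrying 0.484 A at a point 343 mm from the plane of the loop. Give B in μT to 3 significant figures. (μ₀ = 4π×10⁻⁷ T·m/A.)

B ≈ 0.191 μT

On the axis of a circular loop, B = μ₀IR² / [2(R²+z²)^(3/2)].
R² + z² = (0.197)² + (0.343)² = 0.1565 m², and (R²+z²)^(3/2) = 6.19×10⁻² m³.
B = (4π×10⁻⁷ × 0.484 × 0.03881) / (2 × 6.19×10⁻²) = 1.91×10⁻⁷ T.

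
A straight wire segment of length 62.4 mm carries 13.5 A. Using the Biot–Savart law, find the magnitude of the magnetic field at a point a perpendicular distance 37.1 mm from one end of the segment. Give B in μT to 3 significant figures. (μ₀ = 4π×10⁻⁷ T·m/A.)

For a finite straight segment, B = (μ₀I/4πd)(sinθ₁ + sinθ₂), where θ₁, θ₂ are the angles from the perpendicular to each end.
The perpendicular foot is at one end, so the two end-offsets along the wire are 0 and L = 0.0624 m.
sinθ₁ = 0/√(0²+0.0371²) = 0.0000; sinθ₂ = 0.0624/√(0.0624²+0.0371²) = 0.8596.
B = (4π×10⁻⁷ × 13.5) / (4π × 0.0371) × (0.0000 + 0.8596) = 3.13×10⁻⁵ T.

B ≈ 31.3 μT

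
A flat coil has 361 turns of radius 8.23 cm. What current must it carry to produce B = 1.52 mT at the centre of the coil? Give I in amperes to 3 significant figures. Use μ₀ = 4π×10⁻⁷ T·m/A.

I ≈ 0.552 A

For an N-turn coil, B = Nμ₀I/(2R) with R = 0.0823 m, so I = 2RB/(Nμ₀) = 2 × 0.0823 × 1.52×10⁻³ / (361 × 4π×10⁻⁷) = 0.552 A.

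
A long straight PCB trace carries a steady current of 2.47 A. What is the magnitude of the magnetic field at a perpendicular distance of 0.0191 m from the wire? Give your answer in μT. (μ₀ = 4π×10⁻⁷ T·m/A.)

B ≈ 25.9 μT

For an infinitely long straight wire, B = μ₀I/(2πd).
B = (4π×10⁻⁷ × 2.47) / (2π × 0.0191) = 2.59×10⁻⁵ T.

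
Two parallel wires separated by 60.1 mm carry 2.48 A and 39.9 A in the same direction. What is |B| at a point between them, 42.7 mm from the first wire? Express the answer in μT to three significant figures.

B ≈ 447 μT

Each long wire gives B = μ₀I/(2πd). Distances are d₁ = 0.0427 m and d₂ = 0.0174 m.
B₁ = 1.16×10⁻⁵ T, B₂ = 4.59×10⁻⁴ T.
Between parallel currents the two contributions point in opposite directions, so they subtract. B = |B₁ − B₂| = |1.16×10⁻⁵ − 4.59×10⁻⁴| = 4.47×10⁻⁴ T.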